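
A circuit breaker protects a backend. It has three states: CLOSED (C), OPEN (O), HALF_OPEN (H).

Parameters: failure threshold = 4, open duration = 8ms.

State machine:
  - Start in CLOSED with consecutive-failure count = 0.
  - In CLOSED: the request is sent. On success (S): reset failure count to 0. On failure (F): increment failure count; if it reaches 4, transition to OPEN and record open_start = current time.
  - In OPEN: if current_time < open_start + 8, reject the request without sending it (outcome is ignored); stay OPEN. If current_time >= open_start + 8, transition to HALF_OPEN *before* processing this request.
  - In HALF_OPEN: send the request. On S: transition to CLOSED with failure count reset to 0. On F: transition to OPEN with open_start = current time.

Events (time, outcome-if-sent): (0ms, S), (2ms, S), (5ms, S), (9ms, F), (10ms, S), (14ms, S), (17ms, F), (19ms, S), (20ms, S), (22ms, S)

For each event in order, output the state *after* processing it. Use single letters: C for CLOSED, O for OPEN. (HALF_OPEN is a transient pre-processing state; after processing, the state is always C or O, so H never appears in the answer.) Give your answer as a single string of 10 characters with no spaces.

Answer: CCCCCCCCCC

Derivation:
State after each event:
  event#1 t=0ms outcome=S: state=CLOSED
  event#2 t=2ms outcome=S: state=CLOSED
  event#3 t=5ms outcome=S: state=CLOSED
  event#4 t=9ms outcome=F: state=CLOSED
  event#5 t=10ms outcome=S: state=CLOSED
  event#6 t=14ms outcome=S: state=CLOSED
  event#7 t=17ms outcome=F: state=CLOSED
  event#8 t=19ms outcome=S: state=CLOSED
  event#9 t=20ms outcome=S: state=CLOSED
  event#10 t=22ms outcome=S: state=CLOSED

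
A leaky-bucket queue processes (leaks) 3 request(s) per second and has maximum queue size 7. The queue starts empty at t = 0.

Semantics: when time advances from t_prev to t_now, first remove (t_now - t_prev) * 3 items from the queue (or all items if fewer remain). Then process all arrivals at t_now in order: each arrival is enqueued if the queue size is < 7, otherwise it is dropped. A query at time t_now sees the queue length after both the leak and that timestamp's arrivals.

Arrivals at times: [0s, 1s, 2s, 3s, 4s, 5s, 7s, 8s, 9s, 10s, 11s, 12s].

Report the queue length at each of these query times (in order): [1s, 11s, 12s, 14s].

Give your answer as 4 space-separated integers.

Queue lengths at query times:
  query t=1s: backlog = 1
  query t=11s: backlog = 1
  query t=12s: backlog = 1
  query t=14s: backlog = 0

Answer: 1 1 1 0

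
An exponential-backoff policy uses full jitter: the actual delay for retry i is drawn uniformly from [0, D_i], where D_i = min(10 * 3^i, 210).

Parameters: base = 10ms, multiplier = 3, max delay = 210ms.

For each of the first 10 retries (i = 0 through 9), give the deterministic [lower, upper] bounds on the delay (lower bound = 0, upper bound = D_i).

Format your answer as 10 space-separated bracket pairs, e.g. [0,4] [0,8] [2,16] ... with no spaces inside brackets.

Answer: [0,10] [0,30] [0,90] [0,210] [0,210] [0,210] [0,210] [0,210] [0,210] [0,210]

Derivation:
Computing bounds per retry:
  i=0: D_i=min(10*3^0,210)=10, bounds=[0,10]
  i=1: D_i=min(10*3^1,210)=30, bounds=[0,30]
  i=2: D_i=min(10*3^2,210)=90, bounds=[0,90]
  i=3: D_i=min(10*3^3,210)=210, bounds=[0,210]
  i=4: D_i=min(10*3^4,210)=210, bounds=[0,210]
  i=5: D_i=min(10*3^5,210)=210, bounds=[0,210]
  i=6: D_i=min(10*3^6,210)=210, bounds=[0,210]
  i=7: D_i=min(10*3^7,210)=210, bounds=[0,210]
  i=8: D_i=min(10*3^8,210)=210, bounds=[0,210]
  i=9: D_i=min(10*3^9,210)=210, bounds=[0,210]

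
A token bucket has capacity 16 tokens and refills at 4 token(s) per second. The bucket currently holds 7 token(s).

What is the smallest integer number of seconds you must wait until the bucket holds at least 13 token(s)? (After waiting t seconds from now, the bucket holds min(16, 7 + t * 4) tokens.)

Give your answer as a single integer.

Need 7 + t * 4 >= 13, so t >= 6/4.
Smallest integer t = ceil(6/4) = 2.

Answer: 2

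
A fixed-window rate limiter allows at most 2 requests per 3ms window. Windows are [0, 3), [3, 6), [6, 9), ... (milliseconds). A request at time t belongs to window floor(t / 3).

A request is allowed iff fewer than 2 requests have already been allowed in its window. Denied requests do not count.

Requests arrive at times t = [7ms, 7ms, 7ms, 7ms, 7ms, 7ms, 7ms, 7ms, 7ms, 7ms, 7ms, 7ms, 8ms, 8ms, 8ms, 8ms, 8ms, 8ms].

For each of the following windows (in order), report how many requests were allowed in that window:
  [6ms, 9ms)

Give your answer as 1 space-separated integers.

Processing requests:
  req#1 t=7ms (window 2): ALLOW
  req#2 t=7ms (window 2): ALLOW
  req#3 t=7ms (window 2): DENY
  req#4 t=7ms (window 2): DENY
  req#5 t=7ms (window 2): DENY
  req#6 t=7ms (window 2): DENY
  req#7 t=7ms (window 2): DENY
  req#8 t=7ms (window 2): DENY
  req#9 t=7ms (window 2): DENY
  req#10 t=7ms (window 2): DENY
  req#11 t=7ms (window 2): DENY
  req#12 t=7ms (window 2): DENY
  req#13 t=8ms (window 2): DENY
  req#14 t=8ms (window 2): DENY
  req#15 t=8ms (window 2): DENY
  req#16 t=8ms (window 2): DENY
  req#17 t=8ms (window 2): DENY
  req#18 t=8ms (window 2): DENY

Allowed counts by window: 2

Answer: 2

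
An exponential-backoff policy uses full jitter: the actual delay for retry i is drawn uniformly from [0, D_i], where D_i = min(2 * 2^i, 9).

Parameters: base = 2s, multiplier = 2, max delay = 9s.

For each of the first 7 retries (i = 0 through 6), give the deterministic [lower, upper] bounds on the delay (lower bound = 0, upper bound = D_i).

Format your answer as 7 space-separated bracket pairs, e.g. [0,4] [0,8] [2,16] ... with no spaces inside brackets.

Computing bounds per retry:
  i=0: D_i=min(2*2^0,9)=2, bounds=[0,2]
  i=1: D_i=min(2*2^1,9)=4, bounds=[0,4]
  i=2: D_i=min(2*2^2,9)=8, bounds=[0,8]
  i=3: D_i=min(2*2^3,9)=9, bounds=[0,9]
  i=4: D_i=min(2*2^4,9)=9, bounds=[0,9]
  i=5: D_i=min(2*2^5,9)=9, bounds=[0,9]
  i=6: D_i=min(2*2^6,9)=9, bounds=[0,9]

Answer: [0,2] [0,4] [0,8] [0,9] [0,9] [0,9] [0,9]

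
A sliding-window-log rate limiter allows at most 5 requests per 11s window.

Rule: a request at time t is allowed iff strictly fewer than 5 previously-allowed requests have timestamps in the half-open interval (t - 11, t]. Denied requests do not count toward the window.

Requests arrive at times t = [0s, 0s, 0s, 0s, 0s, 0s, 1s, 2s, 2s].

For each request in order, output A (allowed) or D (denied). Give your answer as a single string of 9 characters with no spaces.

Answer: AAAAADDDD

Derivation:
Tracking allowed requests in the window:
  req#1 t=0s: ALLOW
  req#2 t=0s: ALLOW
  req#3 t=0s: ALLOW
  req#4 t=0s: ALLOW
  req#5 t=0s: ALLOW
  req#6 t=0s: DENY
  req#7 t=1s: DENY
  req#8 t=2s: DENY
  req#9 t=2s: DENY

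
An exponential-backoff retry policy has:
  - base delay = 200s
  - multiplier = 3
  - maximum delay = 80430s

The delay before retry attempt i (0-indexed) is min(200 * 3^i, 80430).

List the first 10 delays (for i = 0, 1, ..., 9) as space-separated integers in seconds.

Computing each delay:
  i=0: min(200*3^0, 80430) = 200
  i=1: min(200*3^1, 80430) = 600
  i=2: min(200*3^2, 80430) = 1800
  i=3: min(200*3^3, 80430) = 5400
  i=4: min(200*3^4, 80430) = 16200
  i=5: min(200*3^5, 80430) = 48600
  i=6: min(200*3^6, 80430) = 80430
  i=7: min(200*3^7, 80430) = 80430
  i=8: min(200*3^8, 80430) = 80430
  i=9: min(200*3^9, 80430) = 80430

Answer: 200 600 1800 5400 16200 48600 80430 80430 80430 80430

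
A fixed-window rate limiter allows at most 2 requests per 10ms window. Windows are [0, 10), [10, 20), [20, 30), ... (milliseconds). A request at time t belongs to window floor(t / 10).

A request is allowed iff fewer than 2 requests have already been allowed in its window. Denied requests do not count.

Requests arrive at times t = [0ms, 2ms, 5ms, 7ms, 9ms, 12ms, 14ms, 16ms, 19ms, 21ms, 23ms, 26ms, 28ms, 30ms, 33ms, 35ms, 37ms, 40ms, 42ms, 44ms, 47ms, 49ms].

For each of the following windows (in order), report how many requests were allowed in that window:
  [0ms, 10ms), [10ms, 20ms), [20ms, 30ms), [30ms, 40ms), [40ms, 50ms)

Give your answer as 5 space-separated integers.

Answer: 2 2 2 2 2

Derivation:
Processing requests:
  req#1 t=0ms (window 0): ALLOW
  req#2 t=2ms (window 0): ALLOW
  req#3 t=5ms (window 0): DENY
  req#4 t=7ms (window 0): DENY
  req#5 t=9ms (window 0): DENY
  req#6 t=12ms (window 1): ALLOW
  req#7 t=14ms (window 1): ALLOW
  req#8 t=16ms (window 1): DENY
  req#9 t=19ms (window 1): DENY
  req#10 t=21ms (window 2): ALLOW
  req#11 t=23ms (window 2): ALLOW
  req#12 t=26ms (window 2): DENY
  req#13 t=28ms (window 2): DENY
  req#14 t=30ms (window 3): ALLOW
  req#15 t=33ms (window 3): ALLOW
  req#16 t=35ms (window 3): DENY
  req#17 t=37ms (window 3): DENY
  req#18 t=40ms (window 4): ALLOW
  req#19 t=42ms (window 4): ALLOW
  req#20 t=44ms (window 4): DENY
  req#21 t=47ms (window 4): DENY
  req#22 t=49ms (window 4): DENY

Allowed counts by window: 2 2 2 2 2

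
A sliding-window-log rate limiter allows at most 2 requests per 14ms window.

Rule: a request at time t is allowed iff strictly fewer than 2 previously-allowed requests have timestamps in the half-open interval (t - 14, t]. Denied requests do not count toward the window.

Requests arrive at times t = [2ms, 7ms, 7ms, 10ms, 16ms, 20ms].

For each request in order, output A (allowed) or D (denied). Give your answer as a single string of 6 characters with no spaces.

Answer: AADDAD

Derivation:
Tracking allowed requests in the window:
  req#1 t=2ms: ALLOW
  req#2 t=7ms: ALLOW
  req#3 t=7ms: DENY
  req#4 t=10ms: DENY
  req#5 t=16ms: ALLOW
  req#6 t=20ms: DENY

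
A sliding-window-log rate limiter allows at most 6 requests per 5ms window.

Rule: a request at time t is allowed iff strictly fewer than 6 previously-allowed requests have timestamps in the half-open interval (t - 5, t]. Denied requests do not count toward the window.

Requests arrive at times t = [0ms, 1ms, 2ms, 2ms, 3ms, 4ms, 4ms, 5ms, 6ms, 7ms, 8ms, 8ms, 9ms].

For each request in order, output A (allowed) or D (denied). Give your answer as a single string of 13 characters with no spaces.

Tracking allowed requests in the window:
  req#1 t=0ms: ALLOW
  req#2 t=1ms: ALLOW
  req#3 t=2ms: ALLOW
  req#4 t=2ms: ALLOW
  req#5 t=3ms: ALLOW
  req#6 t=4ms: ALLOW
  req#7 t=4ms: DENY
  req#8 t=5ms: ALLOW
  req#9 t=6ms: ALLOW
  req#10 t=7ms: ALLOW
  req#11 t=8ms: ALLOW
  req#12 t=8ms: ALLOW
  req#13 t=9ms: ALLOW

Answer: AAAAAADAAAAAA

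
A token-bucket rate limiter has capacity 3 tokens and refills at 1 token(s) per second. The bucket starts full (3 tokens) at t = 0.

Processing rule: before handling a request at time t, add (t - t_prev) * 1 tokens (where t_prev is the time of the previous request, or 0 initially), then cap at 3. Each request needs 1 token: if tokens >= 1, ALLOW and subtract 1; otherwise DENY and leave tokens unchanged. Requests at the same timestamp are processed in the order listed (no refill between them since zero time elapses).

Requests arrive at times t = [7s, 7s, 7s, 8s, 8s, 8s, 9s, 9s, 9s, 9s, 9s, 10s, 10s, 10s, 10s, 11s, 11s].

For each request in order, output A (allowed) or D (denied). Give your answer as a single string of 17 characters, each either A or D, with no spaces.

Answer: AAAADDADDDDADDDAD

Derivation:
Simulating step by step:
  req#1 t=7s: ALLOW
  req#2 t=7s: ALLOW
  req#3 t=7s: ALLOW
  req#4 t=8s: ALLOW
  req#5 t=8s: DENY
  req#6 t=8s: DENY
  req#7 t=9s: ALLOW
  req#8 t=9s: DENY
  req#9 t=9s: DENY
  req#10 t=9s: DENY
  req#11 t=9s: DENY
  req#12 t=10s: ALLOW
  req#13 t=10s: DENY
  req#14 t=10s: DENY
  req#15 t=10s: DENY
  req#16 t=11s: ALLOW
  req#17 t=11s: DENY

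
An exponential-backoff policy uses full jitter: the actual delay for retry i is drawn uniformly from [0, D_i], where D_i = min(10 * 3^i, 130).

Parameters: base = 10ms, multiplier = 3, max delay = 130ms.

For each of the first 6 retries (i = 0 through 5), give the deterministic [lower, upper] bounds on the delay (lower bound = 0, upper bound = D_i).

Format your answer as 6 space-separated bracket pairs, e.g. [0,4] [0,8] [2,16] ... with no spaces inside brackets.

Computing bounds per retry:
  i=0: D_i=min(10*3^0,130)=10, bounds=[0,10]
  i=1: D_i=min(10*3^1,130)=30, bounds=[0,30]
  i=2: D_i=min(10*3^2,130)=90, bounds=[0,90]
  i=3: D_i=min(10*3^3,130)=130, bounds=[0,130]
  i=4: D_i=min(10*3^4,130)=130, bounds=[0,130]
  i=5: D_i=min(10*3^5,130)=130, bounds=[0,130]

Answer: [0,10] [0,30] [0,90] [0,130] [0,130] [0,130]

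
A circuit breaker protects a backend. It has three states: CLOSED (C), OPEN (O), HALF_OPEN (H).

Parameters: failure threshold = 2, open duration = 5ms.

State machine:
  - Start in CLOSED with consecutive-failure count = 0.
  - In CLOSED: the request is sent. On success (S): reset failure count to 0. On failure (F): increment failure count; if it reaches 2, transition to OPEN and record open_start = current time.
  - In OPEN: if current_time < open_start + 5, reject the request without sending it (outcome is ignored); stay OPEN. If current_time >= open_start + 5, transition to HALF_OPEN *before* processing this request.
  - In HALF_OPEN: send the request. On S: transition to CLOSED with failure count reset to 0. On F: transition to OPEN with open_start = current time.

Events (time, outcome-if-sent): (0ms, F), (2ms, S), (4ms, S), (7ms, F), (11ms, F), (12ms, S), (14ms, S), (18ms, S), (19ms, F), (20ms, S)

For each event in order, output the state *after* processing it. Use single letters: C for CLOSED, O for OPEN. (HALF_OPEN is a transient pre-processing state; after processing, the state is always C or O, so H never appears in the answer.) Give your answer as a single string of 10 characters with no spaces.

Answer: CCCCOOOCCC

Derivation:
State after each event:
  event#1 t=0ms outcome=F: state=CLOSED
  event#2 t=2ms outcome=S: state=CLOSED
  event#3 t=4ms outcome=S: state=CLOSED
  event#4 t=7ms outcome=F: state=CLOSED
  event#5 t=11ms outcome=F: state=OPEN
  event#6 t=12ms outcome=S: state=OPEN
  event#7 t=14ms outcome=S: state=OPEN
  event#8 t=18ms outcome=S: state=CLOSED
  event#9 t=19ms outcome=F: state=CLOSED
  event#10 t=20ms outcome=S: state=CLOSED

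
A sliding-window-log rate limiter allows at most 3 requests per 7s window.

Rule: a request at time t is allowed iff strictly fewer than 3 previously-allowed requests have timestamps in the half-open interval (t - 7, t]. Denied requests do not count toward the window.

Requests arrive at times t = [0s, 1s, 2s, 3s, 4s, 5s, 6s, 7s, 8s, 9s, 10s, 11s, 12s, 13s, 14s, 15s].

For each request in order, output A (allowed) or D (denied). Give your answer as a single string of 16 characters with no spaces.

Answer: AAADDDDAAADDDDAA

Derivation:
Tracking allowed requests in the window:
  req#1 t=0s: ALLOW
  req#2 t=1s: ALLOW
  req#3 t=2s: ALLOW
  req#4 t=3s: DENY
  req#5 t=4s: DENY
  req#6 t=5s: DENY
  req#7 t=6s: DENY
  req#8 t=7s: ALLOW
  req#9 t=8s: ALLOW
  req#10 t=9s: ALLOW
  req#11 t=10s: DENY
  req#12 t=11s: DENY
  req#13 t=12s: DENY
  req#14 t=13s: DENY
  req#15 t=14s: ALLOW
  req#16 t=15s: ALLOW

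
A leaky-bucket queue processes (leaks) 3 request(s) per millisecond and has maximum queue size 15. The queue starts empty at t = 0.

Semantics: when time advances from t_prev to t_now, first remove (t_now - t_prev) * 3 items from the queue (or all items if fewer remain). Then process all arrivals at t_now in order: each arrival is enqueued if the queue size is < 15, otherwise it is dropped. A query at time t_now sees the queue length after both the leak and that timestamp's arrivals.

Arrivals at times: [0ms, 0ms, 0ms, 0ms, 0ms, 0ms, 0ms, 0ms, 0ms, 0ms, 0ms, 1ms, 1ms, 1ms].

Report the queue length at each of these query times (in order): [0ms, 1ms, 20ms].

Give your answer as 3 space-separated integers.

Queue lengths at query times:
  query t=0ms: backlog = 11
  query t=1ms: backlog = 11
  query t=20ms: backlog = 0

Answer: 11 11 0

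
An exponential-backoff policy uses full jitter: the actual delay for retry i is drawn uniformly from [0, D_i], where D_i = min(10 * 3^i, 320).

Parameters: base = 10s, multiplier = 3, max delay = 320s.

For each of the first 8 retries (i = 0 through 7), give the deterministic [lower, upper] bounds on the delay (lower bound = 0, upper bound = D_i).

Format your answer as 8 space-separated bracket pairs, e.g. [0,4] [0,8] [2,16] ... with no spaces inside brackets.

Computing bounds per retry:
  i=0: D_i=min(10*3^0,320)=10, bounds=[0,10]
  i=1: D_i=min(10*3^1,320)=30, bounds=[0,30]
  i=2: D_i=min(10*3^2,320)=90, bounds=[0,90]
  i=3: D_i=min(10*3^3,320)=270, bounds=[0,270]
  i=4: D_i=min(10*3^4,320)=320, bounds=[0,320]
  i=5: D_i=min(10*3^5,320)=320, bounds=[0,320]
  i=6: D_i=min(10*3^6,320)=320, bounds=[0,320]
  i=7: D_i=min(10*3^7,320)=320, bounds=[0,320]

Answer: [0,10] [0,30] [0,90] [0,270] [0,320] [0,320] [0,320] [0,320]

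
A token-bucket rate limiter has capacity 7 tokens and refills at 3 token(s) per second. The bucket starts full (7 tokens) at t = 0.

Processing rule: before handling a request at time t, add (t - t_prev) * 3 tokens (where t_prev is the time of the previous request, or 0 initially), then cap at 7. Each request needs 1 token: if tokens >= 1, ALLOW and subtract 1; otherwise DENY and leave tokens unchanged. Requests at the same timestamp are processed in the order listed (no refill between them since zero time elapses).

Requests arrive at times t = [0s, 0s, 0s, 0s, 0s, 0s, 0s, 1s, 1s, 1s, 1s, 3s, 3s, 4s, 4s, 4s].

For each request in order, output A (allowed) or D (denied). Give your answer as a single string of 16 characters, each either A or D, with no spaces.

Answer: AAAAAAAAAADAAAAA

Derivation:
Simulating step by step:
  req#1 t=0s: ALLOW
  req#2 t=0s: ALLOW
  req#3 t=0s: ALLOW
  req#4 t=0s: ALLOW
  req#5 t=0s: ALLOW
  req#6 t=0s: ALLOW
  req#7 t=0s: ALLOW
  req#8 t=1s: ALLOW
  req#9 t=1s: ALLOW
  req#10 t=1s: ALLOW
  req#11 t=1s: DENY
  req#12 t=3s: ALLOW
  req#13 t=3s: ALLOW
  req#14 t=4s: ALLOW
  req#15 t=4s: ALLOW
  req#16 t=4s: ALLOW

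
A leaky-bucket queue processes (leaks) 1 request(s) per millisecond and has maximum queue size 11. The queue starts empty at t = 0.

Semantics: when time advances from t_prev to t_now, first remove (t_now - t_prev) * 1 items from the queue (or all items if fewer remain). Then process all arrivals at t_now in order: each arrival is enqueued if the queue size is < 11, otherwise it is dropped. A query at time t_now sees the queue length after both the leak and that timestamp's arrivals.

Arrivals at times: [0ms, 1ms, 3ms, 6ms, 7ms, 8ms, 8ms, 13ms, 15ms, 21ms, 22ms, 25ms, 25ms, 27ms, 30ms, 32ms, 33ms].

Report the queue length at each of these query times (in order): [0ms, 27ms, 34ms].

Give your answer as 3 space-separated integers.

Queue lengths at query times:
  query t=0ms: backlog = 1
  query t=27ms: backlog = 1
  query t=34ms: backlog = 0

Answer: 1 1 0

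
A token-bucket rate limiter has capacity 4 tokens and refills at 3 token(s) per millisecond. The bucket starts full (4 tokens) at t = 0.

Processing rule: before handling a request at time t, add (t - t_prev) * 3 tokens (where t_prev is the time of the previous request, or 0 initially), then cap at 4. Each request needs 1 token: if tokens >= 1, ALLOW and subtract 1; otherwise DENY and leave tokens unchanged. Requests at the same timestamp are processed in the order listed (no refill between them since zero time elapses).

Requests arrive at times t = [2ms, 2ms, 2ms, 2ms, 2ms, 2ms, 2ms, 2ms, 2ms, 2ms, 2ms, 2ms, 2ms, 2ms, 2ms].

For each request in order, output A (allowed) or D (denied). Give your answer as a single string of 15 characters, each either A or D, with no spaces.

Simulating step by step:
  req#1 t=2ms: ALLOW
  req#2 t=2ms: ALLOW
  req#3 t=2ms: ALLOW
  req#4 t=2ms: ALLOW
  req#5 t=2ms: DENY
  req#6 t=2ms: DENY
  req#7 t=2ms: DENY
  req#8 t=2ms: DENY
  req#9 t=2ms: DENY
  req#10 t=2ms: DENY
  req#11 t=2ms: DENY
  req#12 t=2ms: DENY
  req#13 t=2ms: DENY
  req#14 t=2ms: DENY
  req#15 t=2ms: DENY

Answer: AAAADDDDDDDDDDD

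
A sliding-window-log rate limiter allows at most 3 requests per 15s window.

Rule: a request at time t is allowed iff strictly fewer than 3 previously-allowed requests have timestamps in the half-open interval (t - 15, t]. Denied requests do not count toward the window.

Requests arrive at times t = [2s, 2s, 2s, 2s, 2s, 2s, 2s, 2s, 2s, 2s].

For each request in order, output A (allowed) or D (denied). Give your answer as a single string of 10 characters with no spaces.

Tracking allowed requests in the window:
  req#1 t=2s: ALLOW
  req#2 t=2s: ALLOW
  req#3 t=2s: ALLOW
  req#4 t=2s: DENY
  req#5 t=2s: DENY
  req#6 t=2s: DENY
  req#7 t=2s: DENY
  req#8 t=2s: DENY
  req#9 t=2s: DENY
  req#10 t=2s: DENY

Answer: AAADDDDDDD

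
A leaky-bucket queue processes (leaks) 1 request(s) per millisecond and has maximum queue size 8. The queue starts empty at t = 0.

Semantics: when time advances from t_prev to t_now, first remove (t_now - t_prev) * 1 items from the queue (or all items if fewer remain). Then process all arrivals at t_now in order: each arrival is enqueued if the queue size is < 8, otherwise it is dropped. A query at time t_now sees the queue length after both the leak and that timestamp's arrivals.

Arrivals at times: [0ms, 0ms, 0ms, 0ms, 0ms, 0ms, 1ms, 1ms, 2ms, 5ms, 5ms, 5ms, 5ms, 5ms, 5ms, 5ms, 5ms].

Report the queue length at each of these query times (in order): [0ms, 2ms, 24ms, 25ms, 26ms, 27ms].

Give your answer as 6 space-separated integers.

Queue lengths at query times:
  query t=0ms: backlog = 6
  query t=2ms: backlog = 7
  query t=24ms: backlog = 0
  query t=25ms: backlog = 0
  query t=26ms: backlog = 0
  query t=27ms: backlog = 0

Answer: 6 7 0 0 0 0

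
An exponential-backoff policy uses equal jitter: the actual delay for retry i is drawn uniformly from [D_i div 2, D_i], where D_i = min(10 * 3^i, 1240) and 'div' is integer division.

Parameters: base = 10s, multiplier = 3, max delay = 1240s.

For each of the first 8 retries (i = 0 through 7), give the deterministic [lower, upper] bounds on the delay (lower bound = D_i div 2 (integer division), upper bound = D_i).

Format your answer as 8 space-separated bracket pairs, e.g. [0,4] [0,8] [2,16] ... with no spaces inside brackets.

Answer: [5,10] [15,30] [45,90] [135,270] [405,810] [620,1240] [620,1240] [620,1240]

Derivation:
Computing bounds per retry:
  i=0: D_i=min(10*3^0,1240)=10, bounds=[5,10]
  i=1: D_i=min(10*3^1,1240)=30, bounds=[15,30]
  i=2: D_i=min(10*3^2,1240)=90, bounds=[45,90]
  i=3: D_i=min(10*3^3,1240)=270, bounds=[135,270]
  i=4: D_i=min(10*3^4,1240)=810, bounds=[405,810]
  i=5: D_i=min(10*3^5,1240)=1240, bounds=[620,1240]
  i=6: D_i=min(10*3^6,1240)=1240, bounds=[620,1240]
  i=7: D_i=min(10*3^7,1240)=1240, bounds=[620,1240]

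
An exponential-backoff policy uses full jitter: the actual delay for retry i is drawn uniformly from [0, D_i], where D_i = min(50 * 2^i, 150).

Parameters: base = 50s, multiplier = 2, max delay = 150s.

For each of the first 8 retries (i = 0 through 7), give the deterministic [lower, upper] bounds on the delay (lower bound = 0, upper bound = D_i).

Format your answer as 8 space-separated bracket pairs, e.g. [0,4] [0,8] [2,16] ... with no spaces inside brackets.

Answer: [0,50] [0,100] [0,150] [0,150] [0,150] [0,150] [0,150] [0,150]

Derivation:
Computing bounds per retry:
  i=0: D_i=min(50*2^0,150)=50, bounds=[0,50]
  i=1: D_i=min(50*2^1,150)=100, bounds=[0,100]
  i=2: D_i=min(50*2^2,150)=150, bounds=[0,150]
  i=3: D_i=min(50*2^3,150)=150, bounds=[0,150]
  i=4: D_i=min(50*2^4,150)=150, bounds=[0,150]
  i=5: D_i=min(50*2^5,150)=150, bounds=[0,150]
  i=6: D_i=min(50*2^6,150)=150, bounds=[0,150]
  i=7: D_i=min(50*2^7,150)=150, bounds=[0,150]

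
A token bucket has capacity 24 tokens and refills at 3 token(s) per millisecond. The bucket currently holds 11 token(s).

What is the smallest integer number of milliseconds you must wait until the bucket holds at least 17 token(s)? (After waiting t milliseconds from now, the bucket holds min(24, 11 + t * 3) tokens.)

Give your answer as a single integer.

Answer: 2

Derivation:
Need 11 + t * 3 >= 17, so t >= 6/3.
Smallest integer t = ceil(6/3) = 2.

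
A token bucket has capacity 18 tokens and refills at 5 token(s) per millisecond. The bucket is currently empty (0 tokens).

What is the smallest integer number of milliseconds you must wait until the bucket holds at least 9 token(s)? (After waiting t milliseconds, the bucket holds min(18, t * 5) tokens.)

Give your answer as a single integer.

Need t * 5 >= 9, so t >= 9/5.
Smallest integer t = ceil(9/5) = 2.

Answer: 2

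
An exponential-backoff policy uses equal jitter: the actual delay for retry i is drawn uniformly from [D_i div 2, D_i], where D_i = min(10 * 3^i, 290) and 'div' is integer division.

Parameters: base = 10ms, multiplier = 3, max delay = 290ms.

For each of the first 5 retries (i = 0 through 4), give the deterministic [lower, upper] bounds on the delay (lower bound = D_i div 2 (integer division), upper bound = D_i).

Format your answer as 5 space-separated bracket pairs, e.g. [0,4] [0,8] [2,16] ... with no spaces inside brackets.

Computing bounds per retry:
  i=0: D_i=min(10*3^0,290)=10, bounds=[5,10]
  i=1: D_i=min(10*3^1,290)=30, bounds=[15,30]
  i=2: D_i=min(10*3^2,290)=90, bounds=[45,90]
  i=3: D_i=min(10*3^3,290)=270, bounds=[135,270]
  i=4: D_i=min(10*3^4,290)=290, bounds=[145,290]

Answer: [5,10] [15,30] [45,90] [135,270] [145,290]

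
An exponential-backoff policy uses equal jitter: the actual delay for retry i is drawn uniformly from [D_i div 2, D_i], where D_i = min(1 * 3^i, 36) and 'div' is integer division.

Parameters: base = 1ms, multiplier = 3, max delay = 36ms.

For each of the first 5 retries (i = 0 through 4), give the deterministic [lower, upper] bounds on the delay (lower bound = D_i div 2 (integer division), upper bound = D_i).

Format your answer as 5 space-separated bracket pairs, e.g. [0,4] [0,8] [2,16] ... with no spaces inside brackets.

Answer: [0,1] [1,3] [4,9] [13,27] [18,36]

Derivation:
Computing bounds per retry:
  i=0: D_i=min(1*3^0,36)=1, bounds=[0,1]
  i=1: D_i=min(1*3^1,36)=3, bounds=[1,3]
  i=2: D_i=min(1*3^2,36)=9, bounds=[4,9]
  i=3: D_i=min(1*3^3,36)=27, bounds=[13,27]
  i=4: D_i=min(1*3^4,36)=36, bounds=[18,36]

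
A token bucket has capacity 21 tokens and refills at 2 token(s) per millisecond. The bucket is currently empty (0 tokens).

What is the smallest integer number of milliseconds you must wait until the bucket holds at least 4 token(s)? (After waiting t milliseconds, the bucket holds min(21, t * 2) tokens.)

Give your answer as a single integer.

Need t * 2 >= 4, so t >= 4/2.
Smallest integer t = ceil(4/2) = 2.

Answer: 2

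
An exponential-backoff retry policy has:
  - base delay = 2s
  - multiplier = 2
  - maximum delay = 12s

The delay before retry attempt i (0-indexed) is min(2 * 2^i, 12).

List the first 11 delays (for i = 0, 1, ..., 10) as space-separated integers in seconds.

Computing each delay:
  i=0: min(2*2^0, 12) = 2
  i=1: min(2*2^1, 12) = 4
  i=2: min(2*2^2, 12) = 8
  i=3: min(2*2^3, 12) = 12
  i=4: min(2*2^4, 12) = 12
  i=5: min(2*2^5, 12) = 12
  i=6: min(2*2^6, 12) = 12
  i=7: min(2*2^7, 12) = 12
  i=8: min(2*2^8, 12) = 12
  i=9: min(2*2^9, 12) = 12
  i=10: min(2*2^10, 12) = 12

Answer: 2 4 8 12 12 12 12 12 12 12 12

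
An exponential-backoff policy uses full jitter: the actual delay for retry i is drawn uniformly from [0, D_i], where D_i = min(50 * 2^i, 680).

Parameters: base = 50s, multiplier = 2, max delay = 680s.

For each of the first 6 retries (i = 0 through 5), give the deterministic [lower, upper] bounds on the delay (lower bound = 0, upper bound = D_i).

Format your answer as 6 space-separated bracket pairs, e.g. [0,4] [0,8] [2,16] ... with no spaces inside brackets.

Computing bounds per retry:
  i=0: D_i=min(50*2^0,680)=50, bounds=[0,50]
  i=1: D_i=min(50*2^1,680)=100, bounds=[0,100]
  i=2: D_i=min(50*2^2,680)=200, bounds=[0,200]
  i=3: D_i=min(50*2^3,680)=400, bounds=[0,400]
  i=4: D_i=min(50*2^4,680)=680, bounds=[0,680]
  i=5: D_i=min(50*2^5,680)=680, bounds=[0,680]

Answer: [0,50] [0,100] [0,200] [0,400] [0,680] [0,680]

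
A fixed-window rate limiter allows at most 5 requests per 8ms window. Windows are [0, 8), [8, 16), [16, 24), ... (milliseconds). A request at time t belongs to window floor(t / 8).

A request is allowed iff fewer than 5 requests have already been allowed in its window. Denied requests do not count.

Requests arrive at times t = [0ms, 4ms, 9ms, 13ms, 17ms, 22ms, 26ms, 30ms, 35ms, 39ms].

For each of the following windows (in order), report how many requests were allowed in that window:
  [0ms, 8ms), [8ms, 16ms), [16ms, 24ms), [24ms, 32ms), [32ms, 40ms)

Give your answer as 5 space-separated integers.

Answer: 2 2 2 2 2

Derivation:
Processing requests:
  req#1 t=0ms (window 0): ALLOW
  req#2 t=4ms (window 0): ALLOW
  req#3 t=9ms (window 1): ALLOW
  req#4 t=13ms (window 1): ALLOW
  req#5 t=17ms (window 2): ALLOW
  req#6 t=22ms (window 2): ALLOW
  req#7 t=26ms (window 3): ALLOW
  req#8 t=30ms (window 3): ALLOW
  req#9 t=35ms (window 4): ALLOW
  req#10 t=39ms (window 4): ALLOW

Allowed counts by window: 2 2 2 2 2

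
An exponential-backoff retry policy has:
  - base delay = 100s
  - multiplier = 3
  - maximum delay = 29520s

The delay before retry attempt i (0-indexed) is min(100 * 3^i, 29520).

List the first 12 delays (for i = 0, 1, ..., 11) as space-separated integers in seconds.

Computing each delay:
  i=0: min(100*3^0, 29520) = 100
  i=1: min(100*3^1, 29520) = 300
  i=2: min(100*3^2, 29520) = 900
  i=3: min(100*3^3, 29520) = 2700
  i=4: min(100*3^4, 29520) = 8100
  i=5: min(100*3^5, 29520) = 24300
  i=6: min(100*3^6, 29520) = 29520
  i=7: min(100*3^7, 29520) = 29520
  i=8: min(100*3^8, 29520) = 29520
  i=9: min(100*3^9, 29520) = 29520
  i=10: min(100*3^10, 29520) = 29520
  i=11: min(100*3^11, 29520) = 29520

Answer: 100 300 900 2700 8100 24300 29520 29520 29520 29520 29520 29520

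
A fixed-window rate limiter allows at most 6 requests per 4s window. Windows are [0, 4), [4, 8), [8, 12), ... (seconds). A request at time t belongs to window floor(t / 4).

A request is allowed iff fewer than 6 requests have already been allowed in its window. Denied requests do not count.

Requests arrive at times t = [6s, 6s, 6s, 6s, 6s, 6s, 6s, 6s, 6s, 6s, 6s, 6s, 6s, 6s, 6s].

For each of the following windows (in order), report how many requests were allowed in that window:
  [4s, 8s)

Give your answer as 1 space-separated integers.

Answer: 6

Derivation:
Processing requests:
  req#1 t=6s (window 1): ALLOW
  req#2 t=6s (window 1): ALLOW
  req#3 t=6s (window 1): ALLOW
  req#4 t=6s (window 1): ALLOW
  req#5 t=6s (window 1): ALLOW
  req#6 t=6s (window 1): ALLOW
  req#7 t=6s (window 1): DENY
  req#8 t=6s (window 1): DENY
  req#9 t=6s (window 1): DENY
  req#10 t=6s (window 1): DENY
  req#11 t=6s (window 1): DENY
  req#12 t=6s (window 1): DENY
  req#13 t=6s (window 1): DENY
  req#14 t=6s (window 1): DENY
  req#15 t=6s (window 1): DENY

Allowed counts by window: 6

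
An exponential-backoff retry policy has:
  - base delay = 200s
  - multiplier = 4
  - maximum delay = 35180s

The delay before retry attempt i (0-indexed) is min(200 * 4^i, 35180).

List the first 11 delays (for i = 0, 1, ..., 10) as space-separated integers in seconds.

Answer: 200 800 3200 12800 35180 35180 35180 35180 35180 35180 35180

Derivation:
Computing each delay:
  i=0: min(200*4^0, 35180) = 200
  i=1: min(200*4^1, 35180) = 800
  i=2: min(200*4^2, 35180) = 3200
  i=3: min(200*4^3, 35180) = 12800
  i=4: min(200*4^4, 35180) = 35180
  i=5: min(200*4^5, 35180) = 35180
  i=6: min(200*4^6, 35180) = 35180
  i=7: min(200*4^7, 35180) = 35180
  i=8: min(200*4^8, 35180) = 35180
  i=9: min(200*4^9, 35180) = 35180
  i=10: min(200*4^10, 35180) = 35180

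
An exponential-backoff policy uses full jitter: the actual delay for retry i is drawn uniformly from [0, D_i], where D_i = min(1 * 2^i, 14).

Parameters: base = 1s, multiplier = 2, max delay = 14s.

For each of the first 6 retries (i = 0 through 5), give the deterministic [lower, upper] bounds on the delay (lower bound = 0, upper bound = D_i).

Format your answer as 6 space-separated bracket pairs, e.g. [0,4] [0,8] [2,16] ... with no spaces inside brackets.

Answer: [0,1] [0,2] [0,4] [0,8] [0,14] [0,14]

Derivation:
Computing bounds per retry:
  i=0: D_i=min(1*2^0,14)=1, bounds=[0,1]
  i=1: D_i=min(1*2^1,14)=2, bounds=[0,2]
  i=2: D_i=min(1*2^2,14)=4, bounds=[0,4]
  i=3: D_i=min(1*2^3,14)=8, bounds=[0,8]
  i=4: D_i=min(1*2^4,14)=14, bounds=[0,14]
  i=5: D_i=min(1*2^5,14)=14, bounds=[0,14]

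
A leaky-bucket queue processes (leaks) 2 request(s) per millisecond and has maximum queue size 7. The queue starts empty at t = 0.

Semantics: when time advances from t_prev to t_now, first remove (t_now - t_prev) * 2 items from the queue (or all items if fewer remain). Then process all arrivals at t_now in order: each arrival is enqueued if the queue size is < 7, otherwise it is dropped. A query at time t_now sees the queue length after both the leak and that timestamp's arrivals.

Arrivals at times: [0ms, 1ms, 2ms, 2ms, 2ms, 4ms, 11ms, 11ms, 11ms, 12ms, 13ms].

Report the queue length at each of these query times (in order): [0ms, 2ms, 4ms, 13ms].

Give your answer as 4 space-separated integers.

Queue lengths at query times:
  query t=0ms: backlog = 1
  query t=2ms: backlog = 3
  query t=4ms: backlog = 1
  query t=13ms: backlog = 1

Answer: 1 3 1 1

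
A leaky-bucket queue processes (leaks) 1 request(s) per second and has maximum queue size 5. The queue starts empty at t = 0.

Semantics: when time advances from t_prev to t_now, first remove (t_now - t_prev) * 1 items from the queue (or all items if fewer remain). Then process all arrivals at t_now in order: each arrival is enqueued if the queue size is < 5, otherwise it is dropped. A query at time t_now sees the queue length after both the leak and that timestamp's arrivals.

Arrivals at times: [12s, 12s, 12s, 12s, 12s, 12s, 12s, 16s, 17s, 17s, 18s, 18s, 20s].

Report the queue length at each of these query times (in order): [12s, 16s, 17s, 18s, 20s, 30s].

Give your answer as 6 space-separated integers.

Queue lengths at query times:
  query t=12s: backlog = 5
  query t=16s: backlog = 2
  query t=17s: backlog = 3
  query t=18s: backlog = 4
  query t=20s: backlog = 3
  query t=30s: backlog = 0

Answer: 5 2 3 4 3 0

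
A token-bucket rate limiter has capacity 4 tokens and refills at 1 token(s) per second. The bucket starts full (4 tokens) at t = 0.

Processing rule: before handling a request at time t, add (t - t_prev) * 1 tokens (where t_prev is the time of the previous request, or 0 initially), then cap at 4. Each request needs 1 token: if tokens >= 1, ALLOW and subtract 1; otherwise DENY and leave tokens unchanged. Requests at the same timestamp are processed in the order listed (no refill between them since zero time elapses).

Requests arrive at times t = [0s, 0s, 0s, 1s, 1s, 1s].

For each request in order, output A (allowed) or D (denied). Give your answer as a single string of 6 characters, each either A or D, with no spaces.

Answer: AAAAAD

Derivation:
Simulating step by step:
  req#1 t=0s: ALLOW
  req#2 t=0s: ALLOW
  req#3 t=0s: ALLOW
  req#4 t=1s: ALLOW
  req#5 t=1s: ALLOW
  req#6 t=1s: DENY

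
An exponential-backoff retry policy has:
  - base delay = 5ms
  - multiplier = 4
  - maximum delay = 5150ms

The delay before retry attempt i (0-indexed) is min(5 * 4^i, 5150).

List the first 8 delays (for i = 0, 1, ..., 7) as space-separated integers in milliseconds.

Computing each delay:
  i=0: min(5*4^0, 5150) = 5
  i=1: min(5*4^1, 5150) = 20
  i=2: min(5*4^2, 5150) = 80
  i=3: min(5*4^3, 5150) = 320
  i=4: min(5*4^4, 5150) = 1280
  i=5: min(5*4^5, 5150) = 5120
  i=6: min(5*4^6, 5150) = 5150
  i=7: min(5*4^7, 5150) = 5150

Answer: 5 20 80 320 1280 5120 5150 5150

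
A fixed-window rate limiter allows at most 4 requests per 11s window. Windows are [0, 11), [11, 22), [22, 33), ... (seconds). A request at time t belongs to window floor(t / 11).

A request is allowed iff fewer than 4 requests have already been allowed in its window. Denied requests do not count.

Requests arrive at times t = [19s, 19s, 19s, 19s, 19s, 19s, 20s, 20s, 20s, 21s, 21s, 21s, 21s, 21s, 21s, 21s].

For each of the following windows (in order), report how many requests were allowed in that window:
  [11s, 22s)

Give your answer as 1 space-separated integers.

Processing requests:
  req#1 t=19s (window 1): ALLOW
  req#2 t=19s (window 1): ALLOW
  req#3 t=19s (window 1): ALLOW
  req#4 t=19s (window 1): ALLOW
  req#5 t=19s (window 1): DENY
  req#6 t=19s (window 1): DENY
  req#7 t=20s (window 1): DENY
  req#8 t=20s (window 1): DENY
  req#9 t=20s (window 1): DENY
  req#10 t=21s (window 1): DENY
  req#11 t=21s (window 1): DENY
  req#12 t=21s (window 1): DENY
  req#13 t=21s (window 1): DENY
  req#14 t=21s (window 1): DENY
  req#15 t=21s (window 1): DENY
  req#16 t=21s (window 1): DENY

Allowed counts by window: 4

Answer: 4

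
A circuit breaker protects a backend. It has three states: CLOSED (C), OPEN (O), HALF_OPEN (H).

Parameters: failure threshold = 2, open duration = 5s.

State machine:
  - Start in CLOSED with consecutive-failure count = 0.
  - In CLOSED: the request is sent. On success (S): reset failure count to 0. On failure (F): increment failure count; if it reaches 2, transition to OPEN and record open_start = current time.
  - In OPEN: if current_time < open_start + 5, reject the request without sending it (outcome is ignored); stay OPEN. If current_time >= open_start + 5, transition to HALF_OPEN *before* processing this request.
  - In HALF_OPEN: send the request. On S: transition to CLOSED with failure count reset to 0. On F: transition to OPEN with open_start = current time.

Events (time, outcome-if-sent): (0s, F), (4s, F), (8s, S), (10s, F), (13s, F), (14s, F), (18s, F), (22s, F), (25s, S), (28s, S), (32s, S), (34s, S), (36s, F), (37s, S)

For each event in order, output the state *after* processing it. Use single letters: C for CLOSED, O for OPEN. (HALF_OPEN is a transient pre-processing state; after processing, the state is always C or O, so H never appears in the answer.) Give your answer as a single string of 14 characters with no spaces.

State after each event:
  event#1 t=0s outcome=F: state=CLOSED
  event#2 t=4s outcome=F: state=OPEN
  event#3 t=8s outcome=S: state=OPEN
  event#4 t=10s outcome=F: state=OPEN
  event#5 t=13s outcome=F: state=OPEN
  event#6 t=14s outcome=F: state=OPEN
  event#7 t=18s outcome=F: state=OPEN
  event#8 t=22s outcome=F: state=OPEN
  event#9 t=25s outcome=S: state=CLOSED
  event#10 t=28s outcome=S: state=CLOSED
  event#11 t=32s outcome=S: state=CLOSED
  event#12 t=34s outcome=S: state=CLOSED
  event#13 t=36s outcome=F: state=CLOSED
  event#14 t=37s outcome=S: state=CLOSED

Answer: COOOOOOOCCCCCC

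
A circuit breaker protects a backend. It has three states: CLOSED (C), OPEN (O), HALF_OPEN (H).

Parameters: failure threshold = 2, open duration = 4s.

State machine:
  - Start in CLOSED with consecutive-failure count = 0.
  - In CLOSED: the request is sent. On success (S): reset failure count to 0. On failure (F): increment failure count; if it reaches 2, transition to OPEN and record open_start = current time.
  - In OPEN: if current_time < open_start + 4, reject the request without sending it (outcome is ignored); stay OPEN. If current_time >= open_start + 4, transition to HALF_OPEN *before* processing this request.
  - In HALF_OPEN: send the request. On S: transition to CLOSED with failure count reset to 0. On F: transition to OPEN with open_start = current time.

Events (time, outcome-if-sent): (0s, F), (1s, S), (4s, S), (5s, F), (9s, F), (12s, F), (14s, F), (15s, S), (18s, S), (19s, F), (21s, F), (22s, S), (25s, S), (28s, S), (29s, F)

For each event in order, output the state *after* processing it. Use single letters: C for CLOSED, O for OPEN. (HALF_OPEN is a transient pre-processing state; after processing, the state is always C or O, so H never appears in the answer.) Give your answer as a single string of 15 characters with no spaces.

State after each event:
  event#1 t=0s outcome=F: state=CLOSED
  event#2 t=1s outcome=S: state=CLOSED
  event#3 t=4s outcome=S: state=CLOSED
  event#4 t=5s outcome=F: state=CLOSED
  event#5 t=9s outcome=F: state=OPEN
  event#6 t=12s outcome=F: state=OPEN
  event#7 t=14s outcome=F: state=OPEN
  event#8 t=15s outcome=S: state=OPEN
  event#9 t=18s outcome=S: state=CLOSED
  event#10 t=19s outcome=F: state=CLOSED
  event#11 t=21s outcome=F: state=OPEN
  event#12 t=22s outcome=S: state=OPEN
  event#13 t=25s outcome=S: state=CLOSED
  event#14 t=28s outcome=S: state=CLOSED
  event#15 t=29s outcome=F: state=CLOSED

Answer: CCCCOOOOCCOOCCC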